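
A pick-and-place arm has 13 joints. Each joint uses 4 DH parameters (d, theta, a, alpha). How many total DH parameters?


Given: 13 joints, 4 DH parameters per joint (d, theta, a, alpha)
Total DH parameters = number_of_joints * 4
Total = 13 * 4
Total = 52

52


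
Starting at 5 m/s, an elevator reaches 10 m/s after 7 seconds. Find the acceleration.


Given: initial velocity v0 = 5 m/s, final velocity v = 10 m/s, time t = 7 s
Using a = (v - v0) / t
a = (10 - 5) / 7
a = 5 / 7
a = 5/7 m/s^2

5/7 m/s^2


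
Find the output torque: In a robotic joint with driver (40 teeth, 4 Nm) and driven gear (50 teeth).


Given: N1 = 40, N2 = 50, T1 = 4 Nm
Using T2/T1 = N2/N1
T2 = T1 * N2 / N1
T2 = 4 * 50 / 40
T2 = 200 / 40
T2 = 5 Nm

5 Nm


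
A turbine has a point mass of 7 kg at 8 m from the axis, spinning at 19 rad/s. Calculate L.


Given: m = 7 kg, r = 8 m, omega = 19 rad/s
For a point mass: I = m*r^2
I = 7*8^2 = 7*64 = 448
L = I*omega = 448*19
L = 8512 kg*m^2/s

8512 kg*m^2/s


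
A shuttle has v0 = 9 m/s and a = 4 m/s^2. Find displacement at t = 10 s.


Given: v0 = 9 m/s, a = 4 m/s^2, t = 10 s
Using s = v0*t + (1/2)*a*t^2
s = 9*10 + (1/2)*4*10^2
s = 90 + (1/2)*400
s = 90 + 200
s = 290

290 m


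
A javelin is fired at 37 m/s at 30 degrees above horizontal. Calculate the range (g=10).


Given: v0 = 37 m/s, theta = 30 deg, g = 10 m/s^2
sin(2*30) = sin(60) = sqrt(3)/2
Using R = v0^2 * sin(2*theta) / g
R = 37^2 * (sqrt(3)/2) / 10
R = 1369 * sqrt(3) / 20
R = 1369/20*sqrt(3) m

1369/20*sqrt(3) m


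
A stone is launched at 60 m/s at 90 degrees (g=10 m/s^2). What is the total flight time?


Given: v0 = 60 m/s, theta = 90 deg, g = 10 m/s^2
sin(90) = 1
Using T = 2*v0*sin(theta) / g
T = 2*60*1 / 10
T = 120 / 10
T = 12 s

12 s


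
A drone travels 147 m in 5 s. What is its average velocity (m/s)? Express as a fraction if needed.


Given: distance d = 147 m, time t = 5 s
Using v = d / t
v = 147 / 5
v = 147/5 m/s

147/5 m/s


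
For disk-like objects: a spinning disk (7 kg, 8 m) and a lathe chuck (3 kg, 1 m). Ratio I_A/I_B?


Given: M1=7 kg, R1=8 m, M2=3 kg, R2=1 m
For a disk: I = (1/2)*M*R^2, so I_A/I_B = (M1*R1^2)/(M2*R2^2)
M1*R1^2 = 7*64 = 448
M2*R2^2 = 3*1 = 3
I_A/I_B = 448/3 = 448/3

448/3


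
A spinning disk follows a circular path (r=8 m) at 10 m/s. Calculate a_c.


Given: v = 10 m/s, r = 8 m
Using a_c = v^2 / r
a_c = 10^2 / 8
a_c = 100 / 8
a_c = 25/2 m/s^2

25/2 m/s^2


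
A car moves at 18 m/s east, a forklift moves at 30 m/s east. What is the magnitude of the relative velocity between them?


Given: v_A = 18 m/s east, v_B = 30 m/s east
Both move in the same direction; relative speed = |v_A - v_B|
|18 - 30| = |-12|
= 12 m/s

12 m/s


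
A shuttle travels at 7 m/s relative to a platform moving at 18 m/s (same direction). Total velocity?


Given: object velocity = 7 m/s, platform velocity = 18 m/s (same direction)
Using classical velocity addition: v_total = v_object + v_platform
v_total = 7 + 18
v_total = 25 m/s

25 m/s


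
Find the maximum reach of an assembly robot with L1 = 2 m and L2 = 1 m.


Given: L1 = 2 m, L2 = 1 m
For a 2-link planar arm, max reach = L1 + L2 (fully extended)
Max reach = 2 + 1
Max reach = 3 m

3 m


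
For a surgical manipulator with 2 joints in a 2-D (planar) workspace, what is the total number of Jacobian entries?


Given: task space dimension = 2, joints = 2
Jacobian is a 2 x 2 matrix
Total entries = rows * columns
Total = 2 * 2
Total = 4

4


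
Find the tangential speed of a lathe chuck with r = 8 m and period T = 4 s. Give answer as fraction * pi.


Given: radius r = 8 m, period T = 4 s
Using v = 2*pi*r / T
v = 2*pi*8 / 4
v = 16*pi / 4
v = 4*pi m/s

4*pi m/s


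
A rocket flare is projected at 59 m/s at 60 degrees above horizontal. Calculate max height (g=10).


Given: v0 = 59 m/s, theta = 60 deg, g = 10 m/s^2
sin^2(60) = 3/4
Using H = v0^2 * sin^2(theta) / (2*g)
H = 59^2 * 3/4 / (2*10)
H = 3481 * 3/4 / 20
H = 10443/4 / 20
H = 10443/80 m

10443/80 m


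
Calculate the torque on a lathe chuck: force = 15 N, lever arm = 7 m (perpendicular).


Given: F = 15 N, r = 7 m, angle = 90 deg (perpendicular)
Using tau = F * r * sin(90)
sin(90) = 1
tau = 15 * 7 * 1
tau = 105 Nm

105 Nm


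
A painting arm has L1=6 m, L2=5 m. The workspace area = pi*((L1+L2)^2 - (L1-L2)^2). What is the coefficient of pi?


Given: L1 = 6, L2 = 5
(L1+L2)^2 = (11)^2 = 121
(L1-L2)^2 = (1)^2 = 1
Difference = 121 - 1 = 120
This equals 4*L1*L2 = 4*6*5 = 120
Workspace area = 120*pi

120


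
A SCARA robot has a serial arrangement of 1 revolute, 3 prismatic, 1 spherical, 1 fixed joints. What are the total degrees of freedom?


Given: serial robot with 1 revolute, 3 prismatic, 1 spherical, 1 fixed joints
DOF contribution per joint type: revolute=1, prismatic=1, spherical=3, fixed=0
DOF = 1*1 + 3*1 + 1*3 + 1*0
DOF = 7

7


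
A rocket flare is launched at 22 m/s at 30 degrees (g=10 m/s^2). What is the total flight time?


Given: v0 = 22 m/s, theta = 30 deg, g = 10 m/s^2
sin(30) = 1/2
Using T = 2*v0*sin(theta) / g
T = 2*22*1/2 / 10
T = 22 / 10
T = 11/5 s

11/5 s


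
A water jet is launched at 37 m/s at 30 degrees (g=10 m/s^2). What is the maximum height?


Given: v0 = 37 m/s, theta = 30 deg, g = 10 m/s^2
sin^2(30) = 1/4
Using H = v0^2 * sin^2(theta) / (2*g)
H = 37^2 * 1/4 / (2*10)
H = 1369 * 1/4 / 20
H = 1369/4 / 20
H = 1369/80 m

1369/80 m


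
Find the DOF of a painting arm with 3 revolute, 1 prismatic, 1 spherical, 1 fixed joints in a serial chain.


Given: serial robot with 3 revolute, 1 prismatic, 1 spherical, 1 fixed joints
DOF contribution per joint type: revolute=1, prismatic=1, spherical=3, fixed=0
DOF = 3*1 + 1*1 + 1*3 + 1*0
DOF = 7

7


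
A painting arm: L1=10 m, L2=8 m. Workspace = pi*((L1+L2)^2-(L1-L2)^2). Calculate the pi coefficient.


Given: L1 = 10, L2 = 8
(L1+L2)^2 = (18)^2 = 324
(L1-L2)^2 = (2)^2 = 4
Difference = 324 - 4 = 320
This equals 4*L1*L2 = 4*10*8 = 320
Workspace area = 320*pi

320


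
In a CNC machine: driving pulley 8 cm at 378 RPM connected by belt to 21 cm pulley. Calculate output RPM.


Given: D1 = 8 cm, w1 = 378 RPM, D2 = 21 cm
Using D1*w1 = D2*w2
w2 = D1*w1 / D2
w2 = 8*378 / 21
w2 = 3024 / 21
w2 = 144 RPM

144 RPM


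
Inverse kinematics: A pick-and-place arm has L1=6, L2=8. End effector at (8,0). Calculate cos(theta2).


Given: L1 = 6, L2 = 8, target (x, y) = (8, 0)
Using cos(theta2) = (x^2 + y^2 - L1^2 - L2^2) / (2*L1*L2)
x^2 + y^2 = 8^2 + 0 = 64
L1^2 + L2^2 = 36 + 64 = 100
Numerator = 64 - 100 = -36
Denominator = 2*6*8 = 96
cos(theta2) = -36/96 = -3/8

-3/8


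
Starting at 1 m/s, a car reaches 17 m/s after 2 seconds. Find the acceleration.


Given: initial velocity v0 = 1 m/s, final velocity v = 17 m/s, time t = 2 s
Using a = (v - v0) / t
a = (17 - 1) / 2
a = 16 / 2
a = 8 m/s^2

8 m/s^2


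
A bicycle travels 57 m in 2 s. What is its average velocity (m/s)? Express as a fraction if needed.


Given: distance d = 57 m, time t = 2 s
Using v = d / t
v = 57 / 2
v = 57/2 m/s

57/2 m/s


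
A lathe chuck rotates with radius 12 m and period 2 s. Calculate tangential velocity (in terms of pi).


Given: radius r = 12 m, period T = 2 s
Using v = 2*pi*r / T
v = 2*pi*12 / 2
v = 24*pi / 2
v = 12*pi m/s

12*pi m/s


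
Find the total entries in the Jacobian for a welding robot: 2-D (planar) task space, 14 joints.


Given: task space dimension = 2, joints = 14
Jacobian is a 2 x 14 matrix
Total entries = rows * columns
Total = 2 * 14
Total = 28

28


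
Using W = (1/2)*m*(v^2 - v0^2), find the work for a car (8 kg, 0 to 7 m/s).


Given: m = 8 kg, v0 = 0 m/s, v = 7 m/s
Using W = (1/2)*m*(v^2 - v0^2)
v^2 = 7^2 = 49
v0^2 = 0^2 = 0
v^2 - v0^2 = 49 - 0 = 49
W = (1/2)*8*49 = 196 J

196 J


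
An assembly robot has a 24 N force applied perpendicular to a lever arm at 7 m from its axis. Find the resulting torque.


Given: F = 24 N, r = 7 m, angle = 90 deg (perpendicular)
Using tau = F * r * sin(90)
sin(90) = 1
tau = 24 * 7 * 1
tau = 168 Nm

168 Nm


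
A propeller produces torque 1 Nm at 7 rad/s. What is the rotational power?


Given: tau = 1 Nm, omega = 7 rad/s
Using P = tau * omega
P = 1 * 7
P = 7 W

7 W


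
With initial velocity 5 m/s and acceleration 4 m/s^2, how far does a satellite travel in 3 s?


Given: v0 = 5 m/s, a = 4 m/s^2, t = 3 s
Using s = v0*t + (1/2)*a*t^2
s = 5*3 + (1/2)*4*3^2
s = 15 + (1/2)*36
s = 15 + 18
s = 33

33 m


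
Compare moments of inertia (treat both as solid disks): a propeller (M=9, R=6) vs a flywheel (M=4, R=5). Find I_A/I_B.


Given: M1=9 kg, R1=6 m, M2=4 kg, R2=5 m
For a disk: I = (1/2)*M*R^2, so I_A/I_B = (M1*R1^2)/(M2*R2^2)
M1*R1^2 = 9*36 = 324
M2*R2^2 = 4*25 = 100
I_A/I_B = 324/100 = 81/25

81/25


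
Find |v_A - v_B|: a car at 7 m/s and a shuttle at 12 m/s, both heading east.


Given: v_A = 7 m/s east, v_B = 12 m/s east
Both move in the same direction; relative speed = |v_A - v_B|
|7 - 12| = |-5|
= 5 m/s

5 m/s


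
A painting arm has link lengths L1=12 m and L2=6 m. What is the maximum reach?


Given: L1 = 12 m, L2 = 6 m
For a 2-link planar arm, max reach = L1 + L2 (fully extended)
Max reach = 12 + 6
Max reach = 18 m

18 m


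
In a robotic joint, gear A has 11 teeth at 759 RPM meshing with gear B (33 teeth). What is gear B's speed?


Given: N1 = 11 teeth, w1 = 759 RPM, N2 = 33 teeth
Using N1*w1 = N2*w2
w2 = N1*w1 / N2
w2 = 11*759 / 33
w2 = 8349 / 33
w2 = 253 RPM

253 RPM


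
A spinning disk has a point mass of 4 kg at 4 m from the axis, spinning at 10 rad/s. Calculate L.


Given: m = 4 kg, r = 4 m, omega = 10 rad/s
For a point mass: I = m*r^2
I = 4*4^2 = 4*16 = 64
L = I*omega = 64*10
L = 640 kg*m^2/s

640 kg*m^2/s


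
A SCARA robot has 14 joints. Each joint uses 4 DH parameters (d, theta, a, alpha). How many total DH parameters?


Given: 14 joints, 4 DH parameters per joint (d, theta, a, alpha)
Total DH parameters = number_of_joints * 4
Total = 14 * 4
Total = 56

56


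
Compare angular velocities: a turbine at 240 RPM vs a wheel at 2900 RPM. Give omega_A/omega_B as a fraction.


Given: RPM_A = 240, RPM_B = 2900
omega = 2*pi*RPM/60, so omega_A/omega_B = RPM_A / RPM_B
omega_A/omega_B = 240 / 2900
omega_A/omega_B = 12/145

12/145


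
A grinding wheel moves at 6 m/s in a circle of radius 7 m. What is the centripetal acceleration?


Given: v = 6 m/s, r = 7 m
Using a_c = v^2 / r
a_c = 6^2 / 7
a_c = 36 / 7
a_c = 36/7 m/s^2

36/7 m/s^2


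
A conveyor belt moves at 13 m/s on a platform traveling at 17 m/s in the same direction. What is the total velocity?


Given: object velocity = 13 m/s, platform velocity = 17 m/s (same direction)
Using classical velocity addition: v_total = v_object + v_platform
v_total = 13 + 17
v_total = 30 m/s

30 m/s


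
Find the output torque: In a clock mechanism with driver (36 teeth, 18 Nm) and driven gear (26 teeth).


Given: N1 = 36, N2 = 26, T1 = 18 Nm
Using T2/T1 = N2/N1
T2 = T1 * N2 / N1
T2 = 18 * 26 / 36
T2 = 468 / 36
T2 = 13 Nm

13 Nm


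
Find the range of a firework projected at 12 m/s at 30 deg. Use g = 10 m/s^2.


Given: v0 = 12 m/s, theta = 30 deg, g = 10 m/s^2
sin(2*30) = sin(60) = sqrt(3)/2
Using R = v0^2 * sin(2*theta) / g
R = 12^2 * (sqrt(3)/2) / 10
R = 144 * sqrt(3) / 20
R = 36/5*sqrt(3) m

36/5*sqrt(3) m


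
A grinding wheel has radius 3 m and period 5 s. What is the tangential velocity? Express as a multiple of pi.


Given: radius r = 3 m, period T = 5 s
Using v = 2*pi*r / T
v = 2*pi*3 / 5
v = 6*pi / 5
v = 6/5*pi m/s

6/5*pi m/s


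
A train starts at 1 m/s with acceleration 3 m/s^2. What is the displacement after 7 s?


Given: v0 = 1 m/s, a = 3 m/s^2, t = 7 s
Using s = v0*t + (1/2)*a*t^2
s = 1*7 + (1/2)*3*7^2
s = 7 + (1/2)*147
s = 7 + 147/2
s = 161/2

161/2 m


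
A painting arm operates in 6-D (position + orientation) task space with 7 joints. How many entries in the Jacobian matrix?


Given: task space dimension = 6, joints = 7
Jacobian is a 6 x 7 matrix
Total entries = rows * columns
Total = 6 * 7
Total = 42

42


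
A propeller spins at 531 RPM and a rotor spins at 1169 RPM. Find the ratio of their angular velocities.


Given: RPM_A = 531, RPM_B = 1169
omega = 2*pi*RPM/60, so omega_A/omega_B = RPM_A / RPM_B
omega_A/omega_B = 531 / 1169
omega_A/omega_B = 531/1169

531/1169


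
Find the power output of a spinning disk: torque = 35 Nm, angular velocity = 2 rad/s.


Given: tau = 35 Nm, omega = 2 rad/s
Using P = tau * omega
P = 35 * 2
P = 70 W

70 W


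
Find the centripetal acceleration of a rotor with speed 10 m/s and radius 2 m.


Given: v = 10 m/s, r = 2 m
Using a_c = v^2 / r
a_c = 10^2 / 2
a_c = 100 / 2
a_c = 50 m/s^2

50 m/s^2


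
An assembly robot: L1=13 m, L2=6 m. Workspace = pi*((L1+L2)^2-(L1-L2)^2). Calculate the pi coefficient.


Given: L1 = 13, L2 = 6
(L1+L2)^2 = (19)^2 = 361
(L1-L2)^2 = (7)^2 = 49
Difference = 361 - 49 = 312
This equals 4*L1*L2 = 4*13*6 = 312
Workspace area = 312*pi

312


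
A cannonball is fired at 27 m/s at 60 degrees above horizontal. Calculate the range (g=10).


Given: v0 = 27 m/s, theta = 60 deg, g = 10 m/s^2
sin(2*60) = sin(120) = sqrt(3)/2
Using R = v0^2 * sin(2*theta) / g
R = 27^2 * (sqrt(3)/2) / 10
R = 729 * sqrt(3) / 20
R = 729/20*sqrt(3) m

729/20*sqrt(3) m


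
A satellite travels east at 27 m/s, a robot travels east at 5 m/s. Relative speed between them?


Given: v_A = 27 m/s east, v_B = 5 m/s east
Both move in the same direction; relative speed = |v_A - v_B|
|27 - 5| = |22|
= 22 m/s

22 m/s


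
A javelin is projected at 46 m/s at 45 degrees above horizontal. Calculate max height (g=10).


Given: v0 = 46 m/s, theta = 45 deg, g = 10 m/s^2
sin^2(45) = 1/2
Using H = v0^2 * sin^2(theta) / (2*g)
H = 46^2 * 1/2 / (2*10)
H = 2116 * 1/2 / 20
H = 1058 / 20
H = 529/10 m

529/10 m


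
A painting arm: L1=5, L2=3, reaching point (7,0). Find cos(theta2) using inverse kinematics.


Given: L1 = 5, L2 = 3, target (x, y) = (7, 0)
Using cos(theta2) = (x^2 + y^2 - L1^2 - L2^2) / (2*L1*L2)
x^2 + y^2 = 7^2 + 0 = 49
L1^2 + L2^2 = 25 + 9 = 34
Numerator = 49 - 34 = 15
Denominator = 2*5*3 = 30
cos(theta2) = 15/30 = 1/2

1/2


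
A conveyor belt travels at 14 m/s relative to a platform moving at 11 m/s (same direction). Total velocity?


Given: object velocity = 14 m/s, platform velocity = 11 m/s (same direction)
Using classical velocity addition: v_total = v_object + v_platform
v_total = 14 + 11
v_total = 25 m/s

25 m/s


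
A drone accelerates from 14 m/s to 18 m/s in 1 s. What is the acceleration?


Given: initial velocity v0 = 14 m/s, final velocity v = 18 m/s, time t = 1 s
Using a = (v - v0) / t
a = (18 - 14) / 1
a = 4 / 1
a = 4 m/s^2

4 m/s^2


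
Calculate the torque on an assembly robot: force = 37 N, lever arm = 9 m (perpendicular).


Given: F = 37 N, r = 9 m, angle = 90 deg (perpendicular)
Using tau = F * r * sin(90)
sin(90) = 1
tau = 37 * 9 * 1
tau = 333 Nm

333 Nm


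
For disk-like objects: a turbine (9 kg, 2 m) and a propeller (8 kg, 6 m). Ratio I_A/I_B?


Given: M1=9 kg, R1=2 m, M2=8 kg, R2=6 m
For a disk: I = (1/2)*M*R^2, so I_A/I_B = (M1*R1^2)/(M2*R2^2)
M1*R1^2 = 9*4 = 36
M2*R2^2 = 8*36 = 288
I_A/I_B = 36/288 = 1/8

1/8


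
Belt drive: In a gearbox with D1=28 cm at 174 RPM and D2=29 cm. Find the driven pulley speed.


Given: D1 = 28 cm, w1 = 174 RPM, D2 = 29 cm
Using D1*w1 = D2*w2
w2 = D1*w1 / D2
w2 = 28*174 / 29
w2 = 4872 / 29
w2 = 168 RPM

168 RPM


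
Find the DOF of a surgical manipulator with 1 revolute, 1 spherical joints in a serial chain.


Given: serial robot with 1 revolute, 1 spherical joints
DOF contribution per joint type: revolute=1, prismatic=1, spherical=3, fixed=0
DOF = 1*1 + 1*3
DOF = 4

4


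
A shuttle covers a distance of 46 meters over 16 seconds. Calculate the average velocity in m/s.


Given: distance d = 46 m, time t = 16 s
Using v = d / t
v = 46 / 16
v = 23/8 m/s

23/8 m/s


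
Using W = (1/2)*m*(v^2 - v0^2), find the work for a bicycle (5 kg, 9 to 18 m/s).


Given: m = 5 kg, v0 = 9 m/s, v = 18 m/s
Using W = (1/2)*m*(v^2 - v0^2)
v^2 = 18^2 = 324
v0^2 = 9^2 = 81
v^2 - v0^2 = 324 - 81 = 243
W = (1/2)*5*243 = 1215/2 J

1215/2 J


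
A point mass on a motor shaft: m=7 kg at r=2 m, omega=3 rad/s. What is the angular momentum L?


Given: m = 7 kg, r = 2 m, omega = 3 rad/s
For a point mass: I = m*r^2
I = 7*2^2 = 7*4 = 28
L = I*omega = 28*3
L = 84 kg*m^2/s

84 kg*m^2/s


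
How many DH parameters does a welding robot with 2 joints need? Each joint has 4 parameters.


Given: 2 joints, 4 DH parameters per joint (d, theta, a, alpha)
Total DH parameters = number_of_joints * 4
Total = 2 * 4
Total = 8

8


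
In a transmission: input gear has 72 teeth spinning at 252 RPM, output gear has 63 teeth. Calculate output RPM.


Given: N1 = 72 teeth, w1 = 252 RPM, N2 = 63 teeth
Using N1*w1 = N2*w2
w2 = N1*w1 / N2
w2 = 72*252 / 63
w2 = 18144 / 63
w2 = 288 RPM

288 RPM


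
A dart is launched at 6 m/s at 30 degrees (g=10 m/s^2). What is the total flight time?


Given: v0 = 6 m/s, theta = 30 deg, g = 10 m/s^2
sin(30) = 1/2
Using T = 2*v0*sin(theta) / g
T = 2*6*1/2 / 10
T = 6 / 10
T = 3/5 s

3/5 s


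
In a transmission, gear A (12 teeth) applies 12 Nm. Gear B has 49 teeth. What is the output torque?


Given: N1 = 12, N2 = 49, T1 = 12 Nm
Using T2/T1 = N2/N1
T2 = T1 * N2 / N1
T2 = 12 * 49 / 12
T2 = 588 / 12
T2 = 49 Nm

49 Nm


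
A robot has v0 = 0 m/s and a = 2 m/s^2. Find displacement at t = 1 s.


Given: v0 = 0 m/s, a = 2 m/s^2, t = 1 s
Using s = v0*t + (1/2)*a*t^2
s = 0*1 + (1/2)*2*1^2
s = 0 + (1/2)*2
s = 0 + 1
s = 1

1 m


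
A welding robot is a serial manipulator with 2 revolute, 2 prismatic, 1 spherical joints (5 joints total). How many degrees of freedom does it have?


Given: serial robot with 2 revolute, 2 prismatic, 1 spherical joints
DOF contribution per joint type: revolute=1, prismatic=1, spherical=3, fixed=0
DOF = 2*1 + 2*1 + 1*3
DOF = 7

7


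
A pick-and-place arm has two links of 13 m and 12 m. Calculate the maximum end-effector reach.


Given: L1 = 13 m, L2 = 12 m
For a 2-link planar arm, max reach = L1 + L2 (fully extended)
Max reach = 13 + 12
Max reach = 25 m

25 m


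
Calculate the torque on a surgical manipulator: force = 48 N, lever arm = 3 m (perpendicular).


Given: F = 48 N, r = 3 m, angle = 90 deg (perpendicular)
Using tau = F * r * sin(90)
sin(90) = 1
tau = 48 * 3 * 1
tau = 144 Nm

144 Nm


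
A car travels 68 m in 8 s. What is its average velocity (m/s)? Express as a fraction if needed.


Given: distance d = 68 m, time t = 8 s
Using v = d / t
v = 68 / 8
v = 17/2 m/s

17/2 m/s


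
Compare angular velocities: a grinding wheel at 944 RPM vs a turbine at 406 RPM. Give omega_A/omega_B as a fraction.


Given: RPM_A = 944, RPM_B = 406
omega = 2*pi*RPM/60, so omega_A/omega_B = RPM_A / RPM_B
omega_A/omega_B = 944 / 406
omega_A/omega_B = 472/203

472/203


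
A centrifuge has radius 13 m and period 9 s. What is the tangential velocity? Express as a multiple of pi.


Given: radius r = 13 m, period T = 9 s
Using v = 2*pi*r / T
v = 2*pi*13 / 9
v = 26*pi / 9
v = 26/9*pi m/s

26/9*pi m/s


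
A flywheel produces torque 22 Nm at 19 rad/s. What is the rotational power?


Given: tau = 22 Nm, omega = 19 rad/s
Using P = tau * omega
P = 22 * 19
P = 418 W

418 W


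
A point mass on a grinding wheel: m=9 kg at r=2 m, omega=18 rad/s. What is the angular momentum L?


Given: m = 9 kg, r = 2 m, omega = 18 rad/s
For a point mass: I = m*r^2
I = 9*2^2 = 9*4 = 36
L = I*omega = 36*18
L = 648 kg*m^2/s

648 kg*m^2/s


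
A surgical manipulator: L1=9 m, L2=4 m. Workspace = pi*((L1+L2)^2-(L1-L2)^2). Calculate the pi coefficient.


Given: L1 = 9, L2 = 4
(L1+L2)^2 = (13)^2 = 169
(L1-L2)^2 = (5)^2 = 25
Difference = 169 - 25 = 144
This equals 4*L1*L2 = 4*9*4 = 144
Workspace area = 144*pi

144


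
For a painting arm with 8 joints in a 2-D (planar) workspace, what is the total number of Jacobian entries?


Given: task space dimension = 2, joints = 8
Jacobian is a 2 x 8 matrix
Total entries = rows * columns
Total = 2 * 8
Total = 16

16


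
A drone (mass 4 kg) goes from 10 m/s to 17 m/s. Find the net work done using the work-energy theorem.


Given: m = 4 kg, v0 = 10 m/s, v = 17 m/s
Using W = (1/2)*m*(v^2 - v0^2)
v^2 = 17^2 = 289
v0^2 = 10^2 = 100
v^2 - v0^2 = 289 - 100 = 189
W = (1/2)*4*189 = 378 J

378 J


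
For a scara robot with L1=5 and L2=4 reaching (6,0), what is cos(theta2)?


Given: L1 = 5, L2 = 4, target (x, y) = (6, 0)
Using cos(theta2) = (x^2 + y^2 - L1^2 - L2^2) / (2*L1*L2)
x^2 + y^2 = 6^2 + 0 = 36
L1^2 + L2^2 = 25 + 16 = 41
Numerator = 36 - 41 = -5
Denominator = 2*5*4 = 40
cos(theta2) = -5/40 = -1/8

-1/8


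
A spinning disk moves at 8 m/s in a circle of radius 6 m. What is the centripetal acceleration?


Given: v = 8 m/s, r = 6 m
Using a_c = v^2 / r
a_c = 8^2 / 6
a_c = 64 / 6
a_c = 32/3 m/s^2

32/3 m/s^2


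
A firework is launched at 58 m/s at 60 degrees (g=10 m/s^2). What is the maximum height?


Given: v0 = 58 m/s, theta = 60 deg, g = 10 m/s^2
sin^2(60) = 3/4
Using H = v0^2 * sin^2(theta) / (2*g)
H = 58^2 * 3/4 / (2*10)
H = 3364 * 3/4 / 20
H = 2523 / 20
H = 2523/20 m

2523/20 m


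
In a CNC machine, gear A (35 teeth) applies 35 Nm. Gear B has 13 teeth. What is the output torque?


Given: N1 = 35, N2 = 13, T1 = 35 Nm
Using T2/T1 = N2/N1
T2 = T1 * N2 / N1
T2 = 35 * 13 / 35
T2 = 455 / 35
T2 = 13 Nm

13 Nm


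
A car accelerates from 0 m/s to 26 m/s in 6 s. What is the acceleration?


Given: initial velocity v0 = 0 m/s, final velocity v = 26 m/s, time t = 6 s
Using a = (v - v0) / t
a = (26 - 0) / 6
a = 26 / 6
a = 13/3 m/s^2

13/3 m/s^2


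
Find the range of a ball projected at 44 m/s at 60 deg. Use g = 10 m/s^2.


Given: v0 = 44 m/s, theta = 60 deg, g = 10 m/s^2
sin(2*60) = sin(120) = sqrt(3)/2
Using R = v0^2 * sin(2*theta) / g
R = 44^2 * (sqrt(3)/2) / 10
R = 1936 * sqrt(3) / 20
R = 484/5*sqrt(3) m

484/5*sqrt(3) m


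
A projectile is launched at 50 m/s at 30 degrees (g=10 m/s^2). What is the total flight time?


Given: v0 = 50 m/s, theta = 30 deg, g = 10 m/s^2
sin(30) = 1/2
Using T = 2*v0*sin(theta) / g
T = 2*50*1/2 / 10
T = 50 / 10
T = 5 s

5 s


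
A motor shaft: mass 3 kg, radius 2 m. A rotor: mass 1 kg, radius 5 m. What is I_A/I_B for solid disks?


Given: M1=3 kg, R1=2 m, M2=1 kg, R2=5 m
For a disk: I = (1/2)*M*R^2, so I_A/I_B = (M1*R1^2)/(M2*R2^2)
M1*R1^2 = 3*4 = 12
M2*R2^2 = 1*25 = 25
I_A/I_B = 12/25 = 12/25

12/25


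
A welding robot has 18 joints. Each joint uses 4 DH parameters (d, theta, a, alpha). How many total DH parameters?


Given: 18 joints, 4 DH parameters per joint (d, theta, a, alpha)
Total DH parameters = number_of_joints * 4
Total = 18 * 4
Total = 72

72


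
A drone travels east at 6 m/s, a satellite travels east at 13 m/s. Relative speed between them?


Given: v_A = 6 m/s east, v_B = 13 m/s east
Both move in the same direction; relative speed = |v_A - v_B|
|6 - 13| = |-7|
= 7 m/s

7 m/s


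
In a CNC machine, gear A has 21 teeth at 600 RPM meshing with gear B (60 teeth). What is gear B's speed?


Given: N1 = 21 teeth, w1 = 600 RPM, N2 = 60 teeth
Using N1*w1 = N2*w2
w2 = N1*w1 / N2
w2 = 21*600 / 60
w2 = 12600 / 60
w2 = 210 RPM

210 RPM


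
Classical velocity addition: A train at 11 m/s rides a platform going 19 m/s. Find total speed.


Given: object velocity = 11 m/s, platform velocity = 19 m/s (same direction)
Using classical velocity addition: v_total = v_object + v_platform
v_total = 11 + 19
v_total = 30 m/s

30 m/s


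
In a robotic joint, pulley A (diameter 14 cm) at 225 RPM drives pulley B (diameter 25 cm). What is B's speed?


Given: D1 = 14 cm, w1 = 225 RPM, D2 = 25 cm
Using D1*w1 = D2*w2
w2 = D1*w1 / D2
w2 = 14*225 / 25
w2 = 3150 / 25
w2 = 126 RPM

126 RPM


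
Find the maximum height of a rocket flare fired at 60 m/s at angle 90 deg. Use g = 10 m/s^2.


Given: v0 = 60 m/s, theta = 90 deg, g = 10 m/s^2
sin^2(90) = 1
Using H = v0^2 * sin^2(theta) / (2*g)
H = 60^2 * 1 / (2*10)
H = 3600 * 1 / 20
H = 3600 / 20
H = 180 m

180 m


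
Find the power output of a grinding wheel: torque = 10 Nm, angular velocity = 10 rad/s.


Given: tau = 10 Nm, omega = 10 rad/s
Using P = tau * omega
P = 10 * 10
P = 100 W

100 W


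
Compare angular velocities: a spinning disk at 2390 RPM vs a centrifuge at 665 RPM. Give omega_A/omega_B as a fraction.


Given: RPM_A = 2390, RPM_B = 665
omega = 2*pi*RPM/60, so omega_A/omega_B = RPM_A / RPM_B
omega_A/omega_B = 2390 / 665
omega_A/omega_B = 478/133

478/133


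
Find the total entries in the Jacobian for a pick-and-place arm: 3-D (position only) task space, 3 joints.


Given: task space dimension = 3, joints = 3
Jacobian is a 3 x 3 matrix
Total entries = rows * columns
Total = 3 * 3
Total = 9

9


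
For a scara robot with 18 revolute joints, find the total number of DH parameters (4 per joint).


Given: 18 joints, 4 DH parameters per joint (d, theta, a, alpha)
Total DH parameters = number_of_joints * 4
Total = 18 * 4
Total = 72

72


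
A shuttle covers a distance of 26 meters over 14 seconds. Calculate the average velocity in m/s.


Given: distance d = 26 m, time t = 14 s
Using v = d / t
v = 26 / 14
v = 13/7 m/s

13/7 m/s


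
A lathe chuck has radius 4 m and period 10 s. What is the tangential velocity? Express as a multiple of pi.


Given: radius r = 4 m, period T = 10 s
Using v = 2*pi*r / T
v = 2*pi*4 / 10
v = 8*pi / 10
v = 4/5*pi m/s

4/5*pi m/s


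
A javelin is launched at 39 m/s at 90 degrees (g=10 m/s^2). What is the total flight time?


Given: v0 = 39 m/s, theta = 90 deg, g = 10 m/s^2
sin(90) = 1
Using T = 2*v0*sin(theta) / g
T = 2*39*1 / 10
T = 78 / 10
T = 39/5 s

39/5 s


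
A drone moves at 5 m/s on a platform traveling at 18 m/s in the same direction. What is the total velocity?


Given: object velocity = 5 m/s, platform velocity = 18 m/s (same direction)
Using classical velocity addition: v_total = v_object + v_platform
v_total = 5 + 18
v_total = 23 m/s

23 m/s


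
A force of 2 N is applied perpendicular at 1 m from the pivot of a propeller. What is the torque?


Given: F = 2 N, r = 1 m, angle = 90 deg (perpendicular)
Using tau = F * r * sin(90)
sin(90) = 1
tau = 2 * 1 * 1
tau = 2 Nm

2 Nm


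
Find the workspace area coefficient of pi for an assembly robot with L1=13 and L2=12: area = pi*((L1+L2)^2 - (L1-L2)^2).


Given: L1 = 13, L2 = 12
(L1+L2)^2 = (25)^2 = 625
(L1-L2)^2 = (1)^2 = 1
Difference = 625 - 1 = 624
This equals 4*L1*L2 = 4*13*12 = 624
Workspace area = 624*pi

624


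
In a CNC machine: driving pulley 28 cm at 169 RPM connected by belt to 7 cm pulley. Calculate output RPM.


Given: D1 = 28 cm, w1 = 169 RPM, D2 = 7 cm
Using D1*w1 = D2*w2
w2 = D1*w1 / D2
w2 = 28*169 / 7
w2 = 4732 / 7
w2 = 676 RPM

676 RPM


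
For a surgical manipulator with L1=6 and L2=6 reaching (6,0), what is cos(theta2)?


Given: L1 = 6, L2 = 6, target (x, y) = (6, 0)
Using cos(theta2) = (x^2 + y^2 - L1^2 - L2^2) / (2*L1*L2)
x^2 + y^2 = 6^2 + 0 = 36
L1^2 + L2^2 = 36 + 36 = 72
Numerator = 36 - 72 = -36
Denominator = 2*6*6 = 72
cos(theta2) = -36/72 = -1/2

-1/2


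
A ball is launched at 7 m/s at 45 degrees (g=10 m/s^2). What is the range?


Given: v0 = 7 m/s, theta = 45 deg, g = 10 m/s^2
sin(2*45) = sin(90) = 1
Using R = v0^2 * sin(2*theta) / g
R = 7^2 * 1 / 10
R = 49 / 10
R = 49/10 m

49/10 m


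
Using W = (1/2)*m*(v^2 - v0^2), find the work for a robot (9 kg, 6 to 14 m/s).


Given: m = 9 kg, v0 = 6 m/s, v = 14 m/s
Using W = (1/2)*m*(v^2 - v0^2)
v^2 = 14^2 = 196
v0^2 = 6^2 = 36
v^2 - v0^2 = 196 - 36 = 160
W = (1/2)*9*160 = 720 J

720 J


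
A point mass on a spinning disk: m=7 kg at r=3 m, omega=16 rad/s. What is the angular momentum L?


Given: m = 7 kg, r = 3 m, omega = 16 rad/s
For a point mass: I = m*r^2
I = 7*3^2 = 7*9 = 63
L = I*omega = 63*16
L = 1008 kg*m^2/s

1008 kg*m^2/s


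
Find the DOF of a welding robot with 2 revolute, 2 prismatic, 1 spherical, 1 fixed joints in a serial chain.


Given: serial robot with 2 revolute, 2 prismatic, 1 spherical, 1 fixed joints
DOF contribution per joint type: revolute=1, prismatic=1, spherical=3, fixed=0
DOF = 2*1 + 2*1 + 1*3 + 1*0
DOF = 7

7


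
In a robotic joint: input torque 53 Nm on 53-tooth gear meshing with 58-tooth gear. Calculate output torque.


Given: N1 = 53, N2 = 58, T1 = 53 Nm
Using T2/T1 = N2/N1
T2 = T1 * N2 / N1
T2 = 53 * 58 / 53
T2 = 3074 / 53
T2 = 58 Nm

58 Nm


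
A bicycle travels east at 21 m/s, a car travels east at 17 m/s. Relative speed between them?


Given: v_A = 21 m/s east, v_B = 17 m/s east
Both move in the same direction; relative speed = |v_A - v_B|
|21 - 17| = |4|
= 4 m/s

4 m/s


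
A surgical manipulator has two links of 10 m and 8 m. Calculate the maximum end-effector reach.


Given: L1 = 10 m, L2 = 8 m
For a 2-link planar arm, max reach = L1 + L2 (fully extended)
Max reach = 10 + 8
Max reach = 18 m

18 m


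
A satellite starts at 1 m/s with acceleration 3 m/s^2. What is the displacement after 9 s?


Given: v0 = 1 m/s, a = 3 m/s^2, t = 9 s
Using s = v0*t + (1/2)*a*t^2
s = 1*9 + (1/2)*3*9^2
s = 9 + (1/2)*243
s = 9 + 243/2
s = 261/2

261/2 m


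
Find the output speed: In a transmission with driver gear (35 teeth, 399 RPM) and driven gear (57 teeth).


Given: N1 = 35 teeth, w1 = 399 RPM, N2 = 57 teeth
Using N1*w1 = N2*w2
w2 = N1*w1 / N2
w2 = 35*399 / 57
w2 = 13965 / 57
w2 = 245 RPM

245 RPM


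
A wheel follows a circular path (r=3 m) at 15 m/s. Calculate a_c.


Given: v = 15 m/s, r = 3 m
Using a_c = v^2 / r
a_c = 15^2 / 3
a_c = 225 / 3
a_c = 75 m/s^2

75 m/s^2


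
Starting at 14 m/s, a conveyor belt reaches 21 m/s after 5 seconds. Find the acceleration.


Given: initial velocity v0 = 14 m/s, final velocity v = 21 m/s, time t = 5 s
Using a = (v - v0) / t
a = (21 - 14) / 5
a = 7 / 5
a = 7/5 m/s^2

7/5 m/s^2


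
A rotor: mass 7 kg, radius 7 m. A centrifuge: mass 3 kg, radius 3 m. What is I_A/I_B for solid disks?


Given: M1=7 kg, R1=7 m, M2=3 kg, R2=3 m
For a disk: I = (1/2)*M*R^2, so I_A/I_B = (M1*R1^2)/(M2*R2^2)
M1*R1^2 = 7*49 = 343
M2*R2^2 = 3*9 = 27
I_A/I_B = 343/27 = 343/27

343/27


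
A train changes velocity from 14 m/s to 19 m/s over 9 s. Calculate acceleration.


Given: initial velocity v0 = 14 m/s, final velocity v = 19 m/s, time t = 9 s
Using a = (v - v0) / t
a = (19 - 14) / 9
a = 5 / 9
a = 5/9 m/s^2

5/9 m/s^2


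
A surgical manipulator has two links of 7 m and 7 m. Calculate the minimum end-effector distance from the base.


Given: L1 = 7 m, L2 = 7 m
For a 2-link planar arm, min reach = |L1 - L2| (second link folded back)
Min reach = |7 - 7|
Min reach = 0 m

0 m


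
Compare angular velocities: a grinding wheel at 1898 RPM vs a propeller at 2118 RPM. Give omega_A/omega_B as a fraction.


Given: RPM_A = 1898, RPM_B = 2118
omega = 2*pi*RPM/60, so omega_A/omega_B = RPM_A / RPM_B
omega_A/omega_B = 1898 / 2118
omega_A/omega_B = 949/1059

949/1059


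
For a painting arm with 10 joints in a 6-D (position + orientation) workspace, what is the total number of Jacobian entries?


Given: task space dimension = 6, joints = 10
Jacobian is a 6 x 10 matrix
Total entries = rows * columns
Total = 6 * 10
Total = 60

60


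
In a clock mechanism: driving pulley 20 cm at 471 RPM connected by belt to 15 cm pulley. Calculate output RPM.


Given: D1 = 20 cm, w1 = 471 RPM, D2 = 15 cm
Using D1*w1 = D2*w2
w2 = D1*w1 / D2
w2 = 20*471 / 15
w2 = 9420 / 15
w2 = 628 RPM

628 RPM


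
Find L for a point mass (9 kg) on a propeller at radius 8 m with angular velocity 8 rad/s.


Given: m = 9 kg, r = 8 m, omega = 8 rad/s
For a point mass: I = m*r^2
I = 9*8^2 = 9*64 = 576
L = I*omega = 576*8
L = 4608 kg*m^2/s

4608 kg*m^2/s


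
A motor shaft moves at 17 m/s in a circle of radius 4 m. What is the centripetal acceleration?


Given: v = 17 m/s, r = 4 m
Using a_c = v^2 / r
a_c = 17^2 / 4
a_c = 289 / 4
a_c = 289/4 m/s^2

289/4 m/s^2


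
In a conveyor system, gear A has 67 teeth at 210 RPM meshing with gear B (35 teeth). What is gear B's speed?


Given: N1 = 67 teeth, w1 = 210 RPM, N2 = 35 teeth
Using N1*w1 = N2*w2
w2 = N1*w1 / N2
w2 = 67*210 / 35
w2 = 14070 / 35
w2 = 402 RPM

402 RPM


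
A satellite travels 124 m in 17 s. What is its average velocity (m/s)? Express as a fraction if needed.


Given: distance d = 124 m, time t = 17 s
Using v = d / t
v = 124 / 17
v = 124/17 m/s

124/17 m/s


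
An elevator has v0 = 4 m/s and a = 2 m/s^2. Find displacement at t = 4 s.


Given: v0 = 4 m/s, a = 2 m/s^2, t = 4 s
Using s = v0*t + (1/2)*a*t^2
s = 4*4 + (1/2)*2*4^2
s = 16 + (1/2)*32
s = 16 + 16
s = 32

32 m


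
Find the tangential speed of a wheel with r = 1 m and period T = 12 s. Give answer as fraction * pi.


Given: radius r = 1 m, period T = 12 s
Using v = 2*pi*r / T
v = 2*pi*1 / 12
v = 2*pi / 12
v = 1/6*pi m/s

1/6*pi m/s


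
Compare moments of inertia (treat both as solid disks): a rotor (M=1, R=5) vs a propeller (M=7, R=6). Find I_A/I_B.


Given: M1=1 kg, R1=5 m, M2=7 kg, R2=6 m
For a disk: I = (1/2)*M*R^2, so I_A/I_B = (M1*R1^2)/(M2*R2^2)
M1*R1^2 = 1*25 = 25
M2*R2^2 = 7*36 = 252
I_A/I_B = 25/252 = 25/252

25/252


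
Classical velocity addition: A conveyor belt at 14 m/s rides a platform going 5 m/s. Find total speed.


Given: object velocity = 14 m/s, platform velocity = 5 m/s (same direction)
Using classical velocity addition: v_total = v_object + v_platform
v_total = 14 + 5
v_total = 19 m/s

19 m/s


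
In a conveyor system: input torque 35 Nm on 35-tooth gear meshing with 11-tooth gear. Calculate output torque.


Given: N1 = 35, N2 = 11, T1 = 35 Nm
Using T2/T1 = N2/N1
T2 = T1 * N2 / N1
T2 = 35 * 11 / 35
T2 = 385 / 35
T2 = 11 Nm

11 Nm


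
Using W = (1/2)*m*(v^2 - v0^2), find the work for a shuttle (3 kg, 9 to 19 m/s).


Given: m = 3 kg, v0 = 9 m/s, v = 19 m/s
Using W = (1/2)*m*(v^2 - v0^2)
v^2 = 19^2 = 361
v0^2 = 9^2 = 81
v^2 - v0^2 = 361 - 81 = 280
W = (1/2)*3*280 = 420 J

420 J


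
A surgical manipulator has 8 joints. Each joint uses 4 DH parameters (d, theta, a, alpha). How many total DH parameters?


Given: 8 joints, 4 DH parameters per joint (d, theta, a, alpha)
Total DH parameters = number_of_joints * 4
Total = 8 * 4
Total = 32

32


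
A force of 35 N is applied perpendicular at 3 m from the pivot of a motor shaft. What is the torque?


Given: F = 35 N, r = 3 m, angle = 90 deg (perpendicular)
Using tau = F * r * sin(90)
sin(90) = 1
tau = 35 * 3 * 1
tau = 105 Nm

105 Nm


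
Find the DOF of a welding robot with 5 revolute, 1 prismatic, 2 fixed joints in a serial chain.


Given: serial robot with 5 revolute, 1 prismatic, 2 fixed joints
DOF contribution per joint type: revolute=1, prismatic=1, spherical=3, fixed=0
DOF = 5*1 + 1*1 + 2*0
DOF = 6

6


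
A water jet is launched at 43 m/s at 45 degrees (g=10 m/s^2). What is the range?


Given: v0 = 43 m/s, theta = 45 deg, g = 10 m/s^2
sin(2*45) = sin(90) = 1
Using R = v0^2 * sin(2*theta) / g
R = 43^2 * 1 / 10
R = 1849 / 10
R = 1849/10 m

1849/10 m


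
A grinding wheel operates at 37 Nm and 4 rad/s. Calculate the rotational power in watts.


Given: tau = 37 Nm, omega = 4 rad/s
Using P = tau * omega
P = 37 * 4
P = 148 W

148 W


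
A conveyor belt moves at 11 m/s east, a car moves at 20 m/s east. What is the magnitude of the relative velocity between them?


Given: v_A = 11 m/s east, v_B = 20 m/s east
Both move in the same direction; relative speed = |v_A - v_B|
|11 - 20| = |-9|
= 9 m/s

9 m/s


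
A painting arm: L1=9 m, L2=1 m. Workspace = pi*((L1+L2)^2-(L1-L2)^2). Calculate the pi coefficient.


Given: L1 = 9, L2 = 1
(L1+L2)^2 = (10)^2 = 100
(L1-L2)^2 = (8)^2 = 64
Difference = 100 - 64 = 36
This equals 4*L1*L2 = 4*9*1 = 36
Workspace area = 36*pi

36


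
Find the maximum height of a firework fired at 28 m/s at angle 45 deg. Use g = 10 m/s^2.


Given: v0 = 28 m/s, theta = 45 deg, g = 10 m/s^2
sin^2(45) = 1/2
Using H = v0^2 * sin^2(theta) / (2*g)
H = 28^2 * 1/2 / (2*10)
H = 784 * 1/2 / 20
H = 392 / 20
H = 98/5 m

98/5 m


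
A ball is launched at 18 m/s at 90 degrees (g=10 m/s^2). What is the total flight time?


Given: v0 = 18 m/s, theta = 90 deg, g = 10 m/s^2
sin(90) = 1
Using T = 2*v0*sin(theta) / g
T = 2*18*1 / 10
T = 36 / 10
T = 18/5 s

18/5 s


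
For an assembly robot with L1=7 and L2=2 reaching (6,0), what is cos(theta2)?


Given: L1 = 7, L2 = 2, target (x, y) = (6, 0)
Using cos(theta2) = (x^2 + y^2 - L1^2 - L2^2) / (2*L1*L2)
x^2 + y^2 = 6^2 + 0 = 36
L1^2 + L2^2 = 49 + 4 = 53
Numerator = 36 - 53 = -17
Denominator = 2*7*2 = 28
cos(theta2) = -17/28 = -17/28

-17/28


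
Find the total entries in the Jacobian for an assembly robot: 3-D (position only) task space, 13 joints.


Given: task space dimension = 3, joints = 13
Jacobian is a 3 x 13 matrix
Total entries = rows * columns
Total = 3 * 13
Total = 39

39


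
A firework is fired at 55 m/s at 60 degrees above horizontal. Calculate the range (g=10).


Given: v0 = 55 m/s, theta = 60 deg, g = 10 m/s^2
sin(2*60) = sin(120) = sqrt(3)/2
Using R = v0^2 * sin(2*theta) / g
R = 55^2 * (sqrt(3)/2) / 10
R = 3025 * sqrt(3) / 20
R = 605/4*sqrt(3) m

605/4*sqrt(3) m


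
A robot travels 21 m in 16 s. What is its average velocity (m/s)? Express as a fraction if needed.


Given: distance d = 21 m, time t = 16 s
Using v = d / t
v = 21 / 16
v = 21/16 m/s

21/16 m/s


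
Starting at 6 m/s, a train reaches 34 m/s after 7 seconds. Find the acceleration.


Given: initial velocity v0 = 6 m/s, final velocity v = 34 m/s, time t = 7 s
Using a = (v - v0) / t
a = (34 - 6) / 7
a = 28 / 7
a = 4 m/s^2

4 m/s^2


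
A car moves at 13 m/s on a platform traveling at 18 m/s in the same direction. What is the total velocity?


Given: object velocity = 13 m/s, platform velocity = 18 m/s (same direction)
Using classical velocity addition: v_total = v_object + v_platform
v_total = 13 + 18
v_total = 31 m/s

31 m/s


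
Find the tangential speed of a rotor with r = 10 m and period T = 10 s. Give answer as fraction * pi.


Given: radius r = 10 m, period T = 10 s
Using v = 2*pi*r / T
v = 2*pi*10 / 10
v = 20*pi / 10
v = 2*pi m/s

2*pi m/s


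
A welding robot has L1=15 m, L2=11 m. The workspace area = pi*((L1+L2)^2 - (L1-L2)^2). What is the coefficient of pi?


Given: L1 = 15, L2 = 11
(L1+L2)^2 = (26)^2 = 676
(L1-L2)^2 = (4)^2 = 16
Difference = 676 - 16 = 660
This equals 4*L1*L2 = 4*15*11 = 660
Workspace area = 660*pi

660


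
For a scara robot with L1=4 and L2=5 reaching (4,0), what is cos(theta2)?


Given: L1 = 4, L2 = 5, target (x, y) = (4, 0)
Using cos(theta2) = (x^2 + y^2 - L1^2 - L2^2) / (2*L1*L2)
x^2 + y^2 = 4^2 + 0 = 16
L1^2 + L2^2 = 16 + 25 = 41
Numerator = 16 - 41 = -25
Denominator = 2*4*5 = 40
cos(theta2) = -25/40 = -5/8

-5/8


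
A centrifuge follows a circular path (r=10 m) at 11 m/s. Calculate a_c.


Given: v = 11 m/s, r = 10 m
Using a_c = v^2 / r
a_c = 11^2 / 10
a_c = 121 / 10
a_c = 121/10 m/s^2

121/10 m/s^2


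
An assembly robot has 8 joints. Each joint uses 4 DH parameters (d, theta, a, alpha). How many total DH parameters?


Given: 8 joints, 4 DH parameters per joint (d, theta, a, alpha)
Total DH parameters = number_of_joints * 4
Total = 8 * 4
Total = 32

32


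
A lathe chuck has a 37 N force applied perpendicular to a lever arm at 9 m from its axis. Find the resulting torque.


Given: F = 37 N, r = 9 m, angle = 90 deg (perpendicular)
Using tau = F * r * sin(90)
sin(90) = 1
tau = 37 * 9 * 1
tau = 333 Nm

333 Nm


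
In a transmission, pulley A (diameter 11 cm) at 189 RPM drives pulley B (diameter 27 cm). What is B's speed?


Given: D1 = 11 cm, w1 = 189 RPM, D2 = 27 cm
Using D1*w1 = D2*w2
w2 = D1*w1 / D2
w2 = 11*189 / 27
w2 = 2079 / 27
w2 = 77 RPM

77 RPM
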